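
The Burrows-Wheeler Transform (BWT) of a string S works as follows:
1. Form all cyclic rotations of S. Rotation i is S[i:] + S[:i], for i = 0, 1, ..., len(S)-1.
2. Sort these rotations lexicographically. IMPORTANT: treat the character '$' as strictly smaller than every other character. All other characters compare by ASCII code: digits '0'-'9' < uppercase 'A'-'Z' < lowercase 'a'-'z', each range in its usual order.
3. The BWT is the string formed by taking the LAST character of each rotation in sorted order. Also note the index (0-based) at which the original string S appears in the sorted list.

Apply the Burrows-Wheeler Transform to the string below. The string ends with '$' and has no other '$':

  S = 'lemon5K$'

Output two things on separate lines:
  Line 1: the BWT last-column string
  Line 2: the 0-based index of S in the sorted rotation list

Answer: Kn5l$eom
4

Derivation:
All 8 rotations (rotation i = S[i:]+S[:i]):
  rot[0] = lemon5K$
  rot[1] = emon5K$l
  rot[2] = mon5K$le
  rot[3] = on5K$lem
  rot[4] = n5K$lemo
  rot[5] = 5K$lemon
  rot[6] = K$lemon5
  rot[7] = $lemon5K
Sorted (with $ < everything):
  sorted[0] = $lemon5K  (last char: 'K')
  sorted[1] = 5K$lemon  (last char: 'n')
  sorted[2] = K$lemon5  (last char: '5')
  sorted[3] = emon5K$l  (last char: 'l')
  sorted[4] = lemon5K$  (last char: '$')
  sorted[5] = mon5K$le  (last char: 'e')
  sorted[6] = n5K$lemo  (last char: 'o')
  sorted[7] = on5K$lem  (last char: 'm')
Last column: Kn5l$eom
Original string S is at sorted index 4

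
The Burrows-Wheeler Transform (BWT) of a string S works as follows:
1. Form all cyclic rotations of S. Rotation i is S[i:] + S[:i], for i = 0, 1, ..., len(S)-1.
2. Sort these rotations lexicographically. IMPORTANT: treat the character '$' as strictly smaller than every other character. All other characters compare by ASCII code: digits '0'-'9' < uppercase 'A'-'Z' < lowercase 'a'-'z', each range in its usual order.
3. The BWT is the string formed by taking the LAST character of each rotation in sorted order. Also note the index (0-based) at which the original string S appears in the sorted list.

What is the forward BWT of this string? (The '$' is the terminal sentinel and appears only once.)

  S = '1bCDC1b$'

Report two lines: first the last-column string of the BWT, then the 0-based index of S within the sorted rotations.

Answer: bC$DbC11
2

Derivation:
All 8 rotations (rotation i = S[i:]+S[:i]):
  rot[0] = 1bCDC1b$
  rot[1] = bCDC1b$1
  rot[2] = CDC1b$1b
  rot[3] = DC1b$1bC
  rot[4] = C1b$1bCD
  rot[5] = 1b$1bCDC
  rot[6] = b$1bCDC1
  rot[7] = $1bCDC1b
Sorted (with $ < everything):
  sorted[0] = $1bCDC1b  (last char: 'b')
  sorted[1] = 1b$1bCDC  (last char: 'C')
  sorted[2] = 1bCDC1b$  (last char: '$')
  sorted[3] = C1b$1bCD  (last char: 'D')
  sorted[4] = CDC1b$1b  (last char: 'b')
  sorted[5] = DC1b$1bC  (last char: 'C')
  sorted[6] = b$1bCDC1  (last char: '1')
  sorted[7] = bCDC1b$1  (last char: '1')
Last column: bC$DbC11
Original string S is at sorted index 2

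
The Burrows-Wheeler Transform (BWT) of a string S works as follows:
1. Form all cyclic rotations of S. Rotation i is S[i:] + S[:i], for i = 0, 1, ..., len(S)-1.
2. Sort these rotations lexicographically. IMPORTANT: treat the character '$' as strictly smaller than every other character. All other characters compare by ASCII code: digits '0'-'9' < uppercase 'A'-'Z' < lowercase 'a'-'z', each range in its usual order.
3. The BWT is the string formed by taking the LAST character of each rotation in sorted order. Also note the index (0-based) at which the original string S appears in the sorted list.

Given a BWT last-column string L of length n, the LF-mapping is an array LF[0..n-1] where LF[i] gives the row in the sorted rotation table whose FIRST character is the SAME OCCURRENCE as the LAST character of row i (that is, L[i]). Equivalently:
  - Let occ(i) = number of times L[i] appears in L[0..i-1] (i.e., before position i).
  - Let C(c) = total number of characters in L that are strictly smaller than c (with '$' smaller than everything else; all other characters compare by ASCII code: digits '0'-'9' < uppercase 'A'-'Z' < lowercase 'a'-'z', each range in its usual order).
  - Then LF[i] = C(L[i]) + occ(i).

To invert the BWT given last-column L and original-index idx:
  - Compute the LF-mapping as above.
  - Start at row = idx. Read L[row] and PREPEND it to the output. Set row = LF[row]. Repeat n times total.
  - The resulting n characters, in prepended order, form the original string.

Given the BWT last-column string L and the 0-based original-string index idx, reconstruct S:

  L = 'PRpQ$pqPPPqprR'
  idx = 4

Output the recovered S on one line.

Answer: PpQPpPRrqpqRP$

Derivation:
LF mapping: 1 6 8 5 0 9 11 2 3 4 12 10 13 7
Walk LF starting at row 4, prepending L[row]:
  step 1: row=4, L[4]='$', prepend. Next row=LF[4]=0
  step 2: row=0, L[0]='P', prepend. Next row=LF[0]=1
  step 3: row=1, L[1]='R', prepend. Next row=LF[1]=6
  step 4: row=6, L[6]='q', prepend. Next row=LF[6]=11
  step 5: row=11, L[11]='p', prepend. Next row=LF[11]=10
  step 6: row=10, L[10]='q', prepend. Next row=LF[10]=12
  step 7: row=12, L[12]='r', prepend. Next row=LF[12]=13
  step 8: row=13, L[13]='R', prepend. Next row=LF[13]=7
  step 9: row=7, L[7]='P', prepend. Next row=LF[7]=2
  step 10: row=2, L[2]='p', prepend. Next row=LF[2]=8
  step 11: row=8, L[8]='P', prepend. Next row=LF[8]=3
  step 12: row=3, L[3]='Q', prepend. Next row=LF[3]=5
  step 13: row=5, L[5]='p', prepend. Next row=LF[5]=9
  step 14: row=9, L[9]='P', prepend. Next row=LF[9]=4
Reversed output: PpQPpPRrqpqRP$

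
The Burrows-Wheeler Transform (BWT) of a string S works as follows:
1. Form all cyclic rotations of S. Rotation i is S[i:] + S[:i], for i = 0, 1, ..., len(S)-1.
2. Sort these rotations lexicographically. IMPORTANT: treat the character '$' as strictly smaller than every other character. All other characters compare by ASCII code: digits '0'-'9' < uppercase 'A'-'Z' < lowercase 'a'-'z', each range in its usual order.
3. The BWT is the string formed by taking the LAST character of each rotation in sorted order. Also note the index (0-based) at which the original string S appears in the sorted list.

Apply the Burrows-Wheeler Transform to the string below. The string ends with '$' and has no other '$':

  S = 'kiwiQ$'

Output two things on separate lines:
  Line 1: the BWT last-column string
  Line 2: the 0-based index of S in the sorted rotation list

Answer: Qiwk$i
4

Derivation:
All 6 rotations (rotation i = S[i:]+S[:i]):
  rot[0] = kiwiQ$
  rot[1] = iwiQ$k
  rot[2] = wiQ$ki
  rot[3] = iQ$kiw
  rot[4] = Q$kiwi
  rot[5] = $kiwiQ
Sorted (with $ < everything):
  sorted[0] = $kiwiQ  (last char: 'Q')
  sorted[1] = Q$kiwi  (last char: 'i')
  sorted[2] = iQ$kiw  (last char: 'w')
  sorted[3] = iwiQ$k  (last char: 'k')
  sorted[4] = kiwiQ$  (last char: '$')
  sorted[5] = wiQ$ki  (last char: 'i')
Last column: Qiwk$i
Original string S is at sorted index 4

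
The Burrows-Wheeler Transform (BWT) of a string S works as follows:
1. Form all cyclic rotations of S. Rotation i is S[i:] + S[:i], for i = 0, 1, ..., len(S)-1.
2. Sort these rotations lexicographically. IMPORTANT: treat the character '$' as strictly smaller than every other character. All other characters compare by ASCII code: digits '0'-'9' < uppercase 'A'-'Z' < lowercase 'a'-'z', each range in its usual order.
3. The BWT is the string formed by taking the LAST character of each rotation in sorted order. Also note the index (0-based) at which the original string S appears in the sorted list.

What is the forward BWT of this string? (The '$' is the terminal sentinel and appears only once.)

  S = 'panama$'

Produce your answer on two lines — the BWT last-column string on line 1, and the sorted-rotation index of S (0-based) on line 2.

Answer: amnpaa$
6

Derivation:
All 7 rotations (rotation i = S[i:]+S[:i]):
  rot[0] = panama$
  rot[1] = anama$p
  rot[2] = nama$pa
  rot[3] = ama$pan
  rot[4] = ma$pana
  rot[5] = a$panam
  rot[6] = $panama
Sorted (with $ < everything):
  sorted[0] = $panama  (last char: 'a')
  sorted[1] = a$panam  (last char: 'm')
  sorted[2] = ama$pan  (last char: 'n')
  sorted[3] = anama$p  (last char: 'p')
  sorted[4] = ma$pana  (last char: 'a')
  sorted[5] = nama$pa  (last char: 'a')
  sorted[6] = panama$  (last char: '$')
Last column: amnpaa$
Original string S is at sorted index 6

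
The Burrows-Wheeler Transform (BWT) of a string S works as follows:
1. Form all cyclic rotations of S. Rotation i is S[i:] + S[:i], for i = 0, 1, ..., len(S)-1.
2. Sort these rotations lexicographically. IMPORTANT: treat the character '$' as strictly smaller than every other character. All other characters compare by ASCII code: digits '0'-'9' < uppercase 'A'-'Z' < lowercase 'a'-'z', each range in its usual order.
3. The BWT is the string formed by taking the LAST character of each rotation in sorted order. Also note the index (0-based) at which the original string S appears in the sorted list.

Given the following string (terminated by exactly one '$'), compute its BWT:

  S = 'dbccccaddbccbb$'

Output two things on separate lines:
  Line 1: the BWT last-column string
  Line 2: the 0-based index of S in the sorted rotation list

Answer: bcbcddcccbcbd$a
13

Derivation:
All 15 rotations (rotation i = S[i:]+S[:i]):
  rot[0] = dbccccaddbccbb$
  rot[1] = bccccaddbccbb$d
  rot[2] = ccccaddbccbb$db
  rot[3] = cccaddbccbb$dbc
  rot[4] = ccaddbccbb$dbcc
  rot[5] = caddbccbb$dbccc
  rot[6] = addbccbb$dbcccc
  rot[7] = ddbccbb$dbcccca
  rot[8] = dbccbb$dbccccad
  rot[9] = bccbb$dbccccadd
  rot[10] = ccbb$dbccccaddb
  rot[11] = cbb$dbccccaddbc
  rot[12] = bb$dbccccaddbcc
  rot[13] = b$dbccccaddbccb
  rot[14] = $dbccccaddbccbb
Sorted (with $ < everything):
  sorted[0] = $dbccccaddbccbb  (last char: 'b')
  sorted[1] = addbccbb$dbcccc  (last char: 'c')
  sorted[2] = b$dbccccaddbccb  (last char: 'b')
  sorted[3] = bb$dbccccaddbcc  (last char: 'c')
  sorted[4] = bccbb$dbccccadd  (last char: 'd')
  sorted[5] = bccccaddbccbb$d  (last char: 'd')
  sorted[6] = caddbccbb$dbccc  (last char: 'c')
  sorted[7] = cbb$dbccccaddbc  (last char: 'c')
  sorted[8] = ccaddbccbb$dbcc  (last char: 'c')
  sorted[9] = ccbb$dbccccaddb  (last char: 'b')
  sorted[10] = cccaddbccbb$dbc  (last char: 'c')
  sorted[11] = ccccaddbccbb$db  (last char: 'b')
  sorted[12] = dbccbb$dbccccad  (last char: 'd')
  sorted[13] = dbccccaddbccbb$  (last char: '$')
  sorted[14] = ddbccbb$dbcccca  (last char: 'a')
Last column: bcbcddcccbcbd$a
Original string S is at sorted index 13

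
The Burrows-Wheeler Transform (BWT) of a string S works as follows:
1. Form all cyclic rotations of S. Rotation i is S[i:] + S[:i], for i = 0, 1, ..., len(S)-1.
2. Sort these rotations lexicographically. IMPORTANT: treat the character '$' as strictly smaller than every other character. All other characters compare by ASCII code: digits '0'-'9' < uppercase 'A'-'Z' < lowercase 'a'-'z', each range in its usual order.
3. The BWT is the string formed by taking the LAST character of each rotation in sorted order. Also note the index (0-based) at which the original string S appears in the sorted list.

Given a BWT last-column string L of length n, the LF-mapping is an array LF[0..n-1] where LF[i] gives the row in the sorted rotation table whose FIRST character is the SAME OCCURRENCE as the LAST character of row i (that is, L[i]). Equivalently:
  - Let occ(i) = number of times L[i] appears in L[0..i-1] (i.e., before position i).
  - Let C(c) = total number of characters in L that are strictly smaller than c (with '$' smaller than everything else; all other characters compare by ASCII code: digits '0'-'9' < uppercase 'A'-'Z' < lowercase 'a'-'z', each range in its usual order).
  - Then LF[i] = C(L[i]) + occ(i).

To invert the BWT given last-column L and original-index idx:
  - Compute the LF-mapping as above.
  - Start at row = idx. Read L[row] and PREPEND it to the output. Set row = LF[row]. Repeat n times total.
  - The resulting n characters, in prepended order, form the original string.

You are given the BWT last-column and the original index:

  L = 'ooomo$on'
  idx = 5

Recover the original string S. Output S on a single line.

LF mapping: 3 4 5 1 6 0 7 2
Walk LF starting at row 5, prepending L[row]:
  step 1: row=5, L[5]='$', prepend. Next row=LF[5]=0
  step 2: row=0, L[0]='o', prepend. Next row=LF[0]=3
  step 3: row=3, L[3]='m', prepend. Next row=LF[3]=1
  step 4: row=1, L[1]='o', prepend. Next row=LF[1]=4
  step 5: row=4, L[4]='o', prepend. Next row=LF[4]=6
  step 6: row=6, L[6]='o', prepend. Next row=LF[6]=7
  step 7: row=7, L[7]='n', prepend. Next row=LF[7]=2
  step 8: row=2, L[2]='o', prepend. Next row=LF[2]=5
Reversed output: onooomo$

Answer: onooomo$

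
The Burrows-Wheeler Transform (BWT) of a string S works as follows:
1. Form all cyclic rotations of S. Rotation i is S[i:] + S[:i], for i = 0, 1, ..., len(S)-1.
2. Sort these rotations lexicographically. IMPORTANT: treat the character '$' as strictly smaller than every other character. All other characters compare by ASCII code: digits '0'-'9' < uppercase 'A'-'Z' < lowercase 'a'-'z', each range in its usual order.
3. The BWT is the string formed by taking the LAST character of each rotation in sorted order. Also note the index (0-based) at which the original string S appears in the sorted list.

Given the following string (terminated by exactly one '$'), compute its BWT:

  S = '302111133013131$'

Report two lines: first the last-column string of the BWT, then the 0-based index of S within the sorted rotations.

Answer: 133321130103$111
12

Derivation:
All 16 rotations (rotation i = S[i:]+S[:i]):
  rot[0] = 302111133013131$
  rot[1] = 02111133013131$3
  rot[2] = 2111133013131$30
  rot[3] = 111133013131$302
  rot[4] = 11133013131$3021
  rot[5] = 1133013131$30211
  rot[6] = 133013131$302111
  rot[7] = 33013131$3021111
  rot[8] = 3013131$30211113
  rot[9] = 013131$302111133
  rot[10] = 13131$3021111330
  rot[11] = 3131$30211113301
  rot[12] = 131$302111133013
  rot[13] = 31$3021111330131
  rot[14] = 1$30211113301313
  rot[15] = $302111133013131
Sorted (with $ < everything):
  sorted[0] = $302111133013131  (last char: '1')
  sorted[1] = 013131$302111133  (last char: '3')
  sorted[2] = 02111133013131$3  (last char: '3')
  sorted[3] = 1$30211113301313  (last char: '3')
  sorted[4] = 111133013131$302  (last char: '2')
  sorted[5] = 11133013131$3021  (last char: '1')
  sorted[6] = 1133013131$30211  (last char: '1')
  sorted[7] = 131$302111133013  (last char: '3')
  sorted[8] = 13131$3021111330  (last char: '0')
  sorted[9] = 133013131$302111  (last char: '1')
  sorted[10] = 2111133013131$30  (last char: '0')
  sorted[11] = 3013131$30211113  (last char: '3')
  sorted[12] = 302111133013131$  (last char: '$')
  sorted[13] = 31$3021111330131  (last char: '1')
  sorted[14] = 3131$30211113301  (last char: '1')
  sorted[15] = 33013131$3021111  (last char: '1')
Last column: 133321130103$111
Original string S is at sorted index 12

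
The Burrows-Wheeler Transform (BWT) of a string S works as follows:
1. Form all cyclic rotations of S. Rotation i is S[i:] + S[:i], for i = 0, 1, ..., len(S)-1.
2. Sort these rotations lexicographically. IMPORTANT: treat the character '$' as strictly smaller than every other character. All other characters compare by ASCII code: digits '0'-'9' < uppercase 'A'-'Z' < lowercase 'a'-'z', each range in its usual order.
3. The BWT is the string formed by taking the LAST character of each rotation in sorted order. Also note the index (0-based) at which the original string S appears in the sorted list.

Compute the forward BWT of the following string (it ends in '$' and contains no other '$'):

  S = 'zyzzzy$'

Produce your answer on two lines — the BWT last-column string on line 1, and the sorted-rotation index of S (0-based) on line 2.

Answer: yzzz$zy
4

Derivation:
All 7 rotations (rotation i = S[i:]+S[:i]):
  rot[0] = zyzzzy$
  rot[1] = yzzzy$z
  rot[2] = zzzy$zy
  rot[3] = zzy$zyz
  rot[4] = zy$zyzz
  rot[5] = y$zyzzz
  rot[6] = $zyzzzy
Sorted (with $ < everything):
  sorted[0] = $zyzzzy  (last char: 'y')
  sorted[1] = y$zyzzz  (last char: 'z')
  sorted[2] = yzzzy$z  (last char: 'z')
  sorted[3] = zy$zyzz  (last char: 'z')
  sorted[4] = zyzzzy$  (last char: '$')
  sorted[5] = zzy$zyz  (last char: 'z')
  sorted[6] = zzzy$zy  (last char: 'y')
Last column: yzzz$zy
Original string S is at sorted index 4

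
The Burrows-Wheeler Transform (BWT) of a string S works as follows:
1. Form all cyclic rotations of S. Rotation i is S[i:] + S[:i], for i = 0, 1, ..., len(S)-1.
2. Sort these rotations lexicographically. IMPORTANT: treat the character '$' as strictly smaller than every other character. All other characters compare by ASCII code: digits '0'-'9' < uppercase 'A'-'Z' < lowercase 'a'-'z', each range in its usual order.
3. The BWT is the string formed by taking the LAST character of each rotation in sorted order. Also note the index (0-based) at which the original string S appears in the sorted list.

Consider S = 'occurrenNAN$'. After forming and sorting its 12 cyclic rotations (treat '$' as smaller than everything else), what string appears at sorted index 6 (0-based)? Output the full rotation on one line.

Answer: enNAN$occurr

Derivation:
All 12 rotations (rotation i = S[i:]+S[:i]):
  rot[0] = occurrenNAN$
  rot[1] = ccurrenNAN$o
  rot[2] = currenNAN$oc
  rot[3] = urrenNAN$occ
  rot[4] = rrenNAN$occu
  rot[5] = renNAN$occur
  rot[6] = enNAN$occurr
  rot[7] = nNAN$occurre
  rot[8] = NAN$occurren
  rot[9] = AN$occurrenN
  rot[10] = N$occurrenNA
  rot[11] = $occurrenNAN
Sorted (with $ < everything):
  sorted[0] = $occurrenNAN
  sorted[1] = AN$occurrenN
  sorted[2] = N$occurrenNA
  sorted[3] = NAN$occurren
  sorted[4] = ccurrenNAN$o
  sorted[5] = currenNAN$oc
  sorted[6] = enNAN$occurr
  sorted[7] = nNAN$occurre
  sorted[8] = occurrenNAN$
  sorted[9] = renNAN$occur
  sorted[10] = rrenNAN$occu
  sorted[11] = urrenNAN$occ
sorted[6] = enNAN$occurr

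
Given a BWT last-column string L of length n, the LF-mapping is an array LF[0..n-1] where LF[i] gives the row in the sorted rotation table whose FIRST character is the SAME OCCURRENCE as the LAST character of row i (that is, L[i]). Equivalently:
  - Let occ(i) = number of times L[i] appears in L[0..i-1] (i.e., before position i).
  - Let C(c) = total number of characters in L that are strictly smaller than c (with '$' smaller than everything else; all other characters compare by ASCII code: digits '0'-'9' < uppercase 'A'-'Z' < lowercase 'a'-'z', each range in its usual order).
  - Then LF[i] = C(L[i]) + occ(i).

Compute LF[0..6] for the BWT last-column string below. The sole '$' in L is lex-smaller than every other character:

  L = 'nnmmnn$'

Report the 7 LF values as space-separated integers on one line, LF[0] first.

Answer: 3 4 1 2 5 6 0

Derivation:
Char counts: '$':1, 'm':2, 'n':4
C (first-col start): C('$')=0, C('m')=1, C('n')=3
L[0]='n': occ=0, LF[0]=C('n')+0=3+0=3
L[1]='n': occ=1, LF[1]=C('n')+1=3+1=4
L[2]='m': occ=0, LF[2]=C('m')+0=1+0=1
L[3]='m': occ=1, LF[3]=C('m')+1=1+1=2
L[4]='n': occ=2, LF[4]=C('n')+2=3+2=5
L[5]='n': occ=3, LF[5]=C('n')+3=3+3=6
L[6]='$': occ=0, LF[6]=C('$')+0=0+0=0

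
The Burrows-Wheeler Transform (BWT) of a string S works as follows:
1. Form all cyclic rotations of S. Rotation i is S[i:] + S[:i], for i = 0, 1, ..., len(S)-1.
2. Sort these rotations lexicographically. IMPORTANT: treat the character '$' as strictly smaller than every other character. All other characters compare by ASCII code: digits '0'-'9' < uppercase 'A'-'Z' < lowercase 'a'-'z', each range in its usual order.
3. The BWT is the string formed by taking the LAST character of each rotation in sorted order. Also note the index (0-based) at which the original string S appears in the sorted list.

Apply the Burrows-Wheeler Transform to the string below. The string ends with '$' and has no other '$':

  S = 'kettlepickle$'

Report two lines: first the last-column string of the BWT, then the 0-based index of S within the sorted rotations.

Answer: eillkp$cktete
6

Derivation:
All 13 rotations (rotation i = S[i:]+S[:i]):
  rot[0] = kettlepickle$
  rot[1] = ettlepickle$k
  rot[2] = ttlepickle$ke
  rot[3] = tlepickle$ket
  rot[4] = lepickle$kett
  rot[5] = epickle$kettl
  rot[6] = pickle$kettle
  rot[7] = ickle$kettlep
  rot[8] = ckle$kettlepi
  rot[9] = kle$kettlepic
  rot[10] = le$kettlepick
  rot[11] = e$kettlepickl
  rot[12] = $kettlepickle
Sorted (with $ < everything):
  sorted[0] = $kettlepickle  (last char: 'e')
  sorted[1] = ckle$kettlepi  (last char: 'i')
  sorted[2] = e$kettlepickl  (last char: 'l')
  sorted[3] = epickle$kettl  (last char: 'l')
  sorted[4] = ettlepickle$k  (last char: 'k')
  sorted[5] = ickle$kettlep  (last char: 'p')
  sorted[6] = kettlepickle$  (last char: '$')
  sorted[7] = kle$kettlepic  (last char: 'c')
  sorted[8] = le$kettlepick  (last char: 'k')
  sorted[9] = lepickle$kett  (last char: 't')
  sorted[10] = pickle$kettle  (last char: 'e')
  sorted[11] = tlepickle$ket  (last char: 't')
  sorted[12] = ttlepickle$ke  (last char: 'e')
Last column: eillkp$cktete
Original string S is at sorted index 6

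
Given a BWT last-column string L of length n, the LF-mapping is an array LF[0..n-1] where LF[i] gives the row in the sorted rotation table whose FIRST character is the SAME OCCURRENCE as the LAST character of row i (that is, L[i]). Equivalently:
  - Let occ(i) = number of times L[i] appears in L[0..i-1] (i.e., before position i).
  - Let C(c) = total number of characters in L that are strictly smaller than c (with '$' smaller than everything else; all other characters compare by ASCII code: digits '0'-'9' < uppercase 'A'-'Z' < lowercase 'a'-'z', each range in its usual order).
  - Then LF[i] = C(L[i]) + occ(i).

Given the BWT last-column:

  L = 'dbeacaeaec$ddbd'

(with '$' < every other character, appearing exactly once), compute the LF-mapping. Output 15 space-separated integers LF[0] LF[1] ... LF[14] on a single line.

Char counts: '$':1, 'a':3, 'b':2, 'c':2, 'd':4, 'e':3
C (first-col start): C('$')=0, C('a')=1, C('b')=4, C('c')=6, C('d')=8, C('e')=12
L[0]='d': occ=0, LF[0]=C('d')+0=8+0=8
L[1]='b': occ=0, LF[1]=C('b')+0=4+0=4
L[2]='e': occ=0, LF[2]=C('e')+0=12+0=12
L[3]='a': occ=0, LF[3]=C('a')+0=1+0=1
L[4]='c': occ=0, LF[4]=C('c')+0=6+0=6
L[5]='a': occ=1, LF[5]=C('a')+1=1+1=2
L[6]='e': occ=1, LF[6]=C('e')+1=12+1=13
L[7]='a': occ=2, LF[7]=C('a')+2=1+2=3
L[8]='e': occ=2, LF[8]=C('e')+2=12+2=14
L[9]='c': occ=1, LF[9]=C('c')+1=6+1=7
L[10]='$': occ=0, LF[10]=C('$')+0=0+0=0
L[11]='d': occ=1, LF[11]=C('d')+1=8+1=9
L[12]='d': occ=2, LF[12]=C('d')+2=8+2=10
L[13]='b': occ=1, LF[13]=C('b')+1=4+1=5
L[14]='d': occ=3, LF[14]=C('d')+3=8+3=11

Answer: 8 4 12 1 6 2 13 3 14 7 0 9 10 5 11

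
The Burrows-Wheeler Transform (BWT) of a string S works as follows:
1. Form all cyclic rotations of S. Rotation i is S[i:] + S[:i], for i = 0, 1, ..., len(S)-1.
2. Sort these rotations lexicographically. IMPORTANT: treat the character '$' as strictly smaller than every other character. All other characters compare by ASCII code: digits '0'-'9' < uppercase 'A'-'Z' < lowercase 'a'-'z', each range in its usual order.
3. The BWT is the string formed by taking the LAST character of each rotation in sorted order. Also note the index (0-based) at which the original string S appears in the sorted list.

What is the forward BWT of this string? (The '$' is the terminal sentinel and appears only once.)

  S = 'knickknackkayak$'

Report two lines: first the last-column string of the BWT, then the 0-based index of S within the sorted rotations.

All 16 rotations (rotation i = S[i:]+S[:i]):
  rot[0] = knickknackkayak$
  rot[1] = nickknackkayak$k
  rot[2] = ickknackkayak$kn
  rot[3] = ckknackkayak$kni
  rot[4] = kknackkayak$knic
  rot[5] = knackkayak$knick
  rot[6] = nackkayak$knickk
  rot[7] = ackkayak$knickkn
  rot[8] = ckkayak$knickkna
  rot[9] = kkayak$knickknac
  rot[10] = kayak$knickknack
  rot[11] = ayak$knickknackk
  rot[12] = yak$knickknackka
  rot[13] = ak$knickknackkay
  rot[14] = k$knickknackkaya
  rot[15] = $knickknackkayak
Sorted (with $ < everything):
  sorted[0] = $knickknackkayak  (last char: 'k')
  sorted[1] = ackkayak$knickkn  (last char: 'n')
  sorted[2] = ak$knickknackkay  (last char: 'y')
  sorted[3] = ayak$knickknackk  (last char: 'k')
  sorted[4] = ckkayak$knickkna  (last char: 'a')
  sorted[5] = ckknackkayak$kni  (last char: 'i')
  sorted[6] = ickknackkayak$kn  (last char: 'n')
  sorted[7] = k$knickknackkaya  (last char: 'a')
  sorted[8] = kayak$knickknack  (last char: 'k')
  sorted[9] = kkayak$knickknac  (last char: 'c')
  sorted[10] = kknackkayak$knic  (last char: 'c')
  sorted[11] = knackkayak$knick  (last char: 'k')
  sorted[12] = knickknackkayak$  (last char: '$')
  sorted[13] = nackkayak$knickk  (last char: 'k')
  sorted[14] = nickknackkayak$k  (last char: 'k')
  sorted[15] = yak$knickknackka  (last char: 'a')
Last column: knykainakcck$kka
Original string S is at sorted index 12

Answer: knykainakcck$kka
12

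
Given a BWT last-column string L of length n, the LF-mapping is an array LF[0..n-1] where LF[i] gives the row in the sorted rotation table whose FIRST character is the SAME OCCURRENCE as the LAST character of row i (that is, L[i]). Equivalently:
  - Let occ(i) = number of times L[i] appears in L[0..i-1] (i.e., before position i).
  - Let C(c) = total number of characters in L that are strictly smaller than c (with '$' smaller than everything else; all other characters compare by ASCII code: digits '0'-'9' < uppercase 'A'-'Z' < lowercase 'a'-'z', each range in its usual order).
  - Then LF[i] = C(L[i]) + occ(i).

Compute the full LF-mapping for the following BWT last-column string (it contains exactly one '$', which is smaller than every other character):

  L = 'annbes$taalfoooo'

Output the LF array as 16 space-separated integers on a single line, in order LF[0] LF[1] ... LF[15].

Char counts: '$':1, 'a':3, 'b':1, 'e':1, 'f':1, 'l':1, 'n':2, 'o':4, 's':1, 't':1
C (first-col start): C('$')=0, C('a')=1, C('b')=4, C('e')=5, C('f')=6, C('l')=7, C('n')=8, C('o')=10, C('s')=14, C('t')=15
L[0]='a': occ=0, LF[0]=C('a')+0=1+0=1
L[1]='n': occ=0, LF[1]=C('n')+0=8+0=8
L[2]='n': occ=1, LF[2]=C('n')+1=8+1=9
L[3]='b': occ=0, LF[3]=C('b')+0=4+0=4
L[4]='e': occ=0, LF[4]=C('e')+0=5+0=5
L[5]='s': occ=0, LF[5]=C('s')+0=14+0=14
L[6]='$': occ=0, LF[6]=C('$')+0=0+0=0
L[7]='t': occ=0, LF[7]=C('t')+0=15+0=15
L[8]='a': occ=1, LF[8]=C('a')+1=1+1=2
L[9]='a': occ=2, LF[9]=C('a')+2=1+2=3
L[10]='l': occ=0, LF[10]=C('l')+0=7+0=7
L[11]='f': occ=0, LF[11]=C('f')+0=6+0=6
L[12]='o': occ=0, LF[12]=C('o')+0=10+0=10
L[13]='o': occ=1, LF[13]=C('o')+1=10+1=11
L[14]='o': occ=2, LF[14]=C('o')+2=10+2=12
L[15]='o': occ=3, LF[15]=C('o')+3=10+3=13

Answer: 1 8 9 4 5 14 0 15 2 3 7 6 10 11 12 13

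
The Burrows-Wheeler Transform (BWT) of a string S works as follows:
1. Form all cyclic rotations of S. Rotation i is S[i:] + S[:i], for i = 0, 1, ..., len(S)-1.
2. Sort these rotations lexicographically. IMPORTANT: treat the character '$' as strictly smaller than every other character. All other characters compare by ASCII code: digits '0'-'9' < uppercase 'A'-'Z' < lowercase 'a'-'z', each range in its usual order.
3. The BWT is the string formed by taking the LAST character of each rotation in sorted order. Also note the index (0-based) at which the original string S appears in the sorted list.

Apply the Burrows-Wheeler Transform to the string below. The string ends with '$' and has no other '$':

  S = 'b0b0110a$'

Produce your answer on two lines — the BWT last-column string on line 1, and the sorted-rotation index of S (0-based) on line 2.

Answer: ab1b1000$
8

Derivation:
All 9 rotations (rotation i = S[i:]+S[:i]):
  rot[0] = b0b0110a$
  rot[1] = 0b0110a$b
  rot[2] = b0110a$b0
  rot[3] = 0110a$b0b
  rot[4] = 110a$b0b0
  rot[5] = 10a$b0b01
  rot[6] = 0a$b0b011
  rot[7] = a$b0b0110
  rot[8] = $b0b0110a
Sorted (with $ < everything):
  sorted[0] = $b0b0110a  (last char: 'a')
  sorted[1] = 0110a$b0b  (last char: 'b')
  sorted[2] = 0a$b0b011  (last char: '1')
  sorted[3] = 0b0110a$b  (last char: 'b')
  sorted[4] = 10a$b0b01  (last char: '1')
  sorted[5] = 110a$b0b0  (last char: '0')
  sorted[6] = a$b0b0110  (last char: '0')
  sorted[7] = b0110a$b0  (last char: '0')
  sorted[8] = b0b0110a$  (last char: '$')
Last column: ab1b1000$
Original string S is at sorted index 8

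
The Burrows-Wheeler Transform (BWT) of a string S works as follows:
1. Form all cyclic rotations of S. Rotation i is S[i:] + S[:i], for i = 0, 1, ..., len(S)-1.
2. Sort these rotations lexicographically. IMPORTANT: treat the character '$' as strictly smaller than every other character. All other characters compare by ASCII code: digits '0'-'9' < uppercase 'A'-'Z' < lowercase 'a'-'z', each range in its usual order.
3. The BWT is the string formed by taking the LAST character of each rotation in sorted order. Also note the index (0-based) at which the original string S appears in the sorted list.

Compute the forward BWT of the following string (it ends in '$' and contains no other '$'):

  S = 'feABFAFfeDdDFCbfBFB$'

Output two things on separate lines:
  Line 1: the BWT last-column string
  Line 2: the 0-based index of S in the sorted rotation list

All 20 rotations (rotation i = S[i:]+S[:i]):
  rot[0] = feABFAFfeDdDFCbfBFB$
  rot[1] = eABFAFfeDdDFCbfBFB$f
  rot[2] = ABFAFfeDdDFCbfBFB$fe
  rot[3] = BFAFfeDdDFCbfBFB$feA
  rot[4] = FAFfeDdDFCbfBFB$feAB
  rot[5] = AFfeDdDFCbfBFB$feABF
  rot[6] = FfeDdDFCbfBFB$feABFA
  rot[7] = feDdDFCbfBFB$feABFAF
  rot[8] = eDdDFCbfBFB$feABFAFf
  rot[9] = DdDFCbfBFB$feABFAFfe
  rot[10] = dDFCbfBFB$feABFAFfeD
  rot[11] = DFCbfBFB$feABFAFfeDd
  rot[12] = FCbfBFB$feABFAFfeDdD
  rot[13] = CbfBFB$feABFAFfeDdDF
  rot[14] = bfBFB$feABFAFfeDdDFC
  rot[15] = fBFB$feABFAFfeDdDFCb
  rot[16] = BFB$feABFAFfeDdDFCbf
  rot[17] = FB$feABFAFfeDdDFCbfB
  rot[18] = B$feABFAFfeDdDFCbfBF
  rot[19] = $feABFAFfeDdDFCbfBFB
Sorted (with $ < everything):
  sorted[0] = $feABFAFfeDdDFCbfBFB  (last char: 'B')
  sorted[1] = ABFAFfeDdDFCbfBFB$fe  (last char: 'e')
  sorted[2] = AFfeDdDFCbfBFB$feABF  (last char: 'F')
  sorted[3] = B$feABFAFfeDdDFCbfBF  (last char: 'F')
  sorted[4] = BFAFfeDdDFCbfBFB$feA  (last char: 'A')
  sorted[5] = BFB$feABFAFfeDdDFCbf  (last char: 'f')
  sorted[6] = CbfBFB$feABFAFfeDdDF  (last char: 'F')
  sorted[7] = DFCbfBFB$feABFAFfeDd  (last char: 'd')
  sorted[8] = DdDFCbfBFB$feABFAFfe  (last char: 'e')
  sorted[9] = FAFfeDdDFCbfBFB$feAB  (last char: 'B')
  sorted[10] = FB$feABFAFfeDdDFCbfB  (last char: 'B')
  sorted[11] = FCbfBFB$feABFAFfeDdD  (last char: 'D')
  sorted[12] = FfeDdDFCbfBFB$feABFA  (last char: 'A')
  sorted[13] = bfBFB$feABFAFfeDdDFC  (last char: 'C')
  sorted[14] = dDFCbfBFB$feABFAFfeD  (last char: 'D')
  sorted[15] = eABFAFfeDdDFCbfBFB$f  (last char: 'f')
  sorted[16] = eDdDFCbfBFB$feABFAFf  (last char: 'f')
  sorted[17] = fBFB$feABFAFfeDdDFCb  (last char: 'b')
  sorted[18] = feABFAFfeDdDFCbfBFB$  (last char: '$')
  sorted[19] = feDdDFCbfBFB$feABFAF  (last char: 'F')
Last column: BeFFAfFdeBBDACDffb$F
Original string S is at sorted index 18

Answer: BeFFAfFdeBBDACDffb$F
18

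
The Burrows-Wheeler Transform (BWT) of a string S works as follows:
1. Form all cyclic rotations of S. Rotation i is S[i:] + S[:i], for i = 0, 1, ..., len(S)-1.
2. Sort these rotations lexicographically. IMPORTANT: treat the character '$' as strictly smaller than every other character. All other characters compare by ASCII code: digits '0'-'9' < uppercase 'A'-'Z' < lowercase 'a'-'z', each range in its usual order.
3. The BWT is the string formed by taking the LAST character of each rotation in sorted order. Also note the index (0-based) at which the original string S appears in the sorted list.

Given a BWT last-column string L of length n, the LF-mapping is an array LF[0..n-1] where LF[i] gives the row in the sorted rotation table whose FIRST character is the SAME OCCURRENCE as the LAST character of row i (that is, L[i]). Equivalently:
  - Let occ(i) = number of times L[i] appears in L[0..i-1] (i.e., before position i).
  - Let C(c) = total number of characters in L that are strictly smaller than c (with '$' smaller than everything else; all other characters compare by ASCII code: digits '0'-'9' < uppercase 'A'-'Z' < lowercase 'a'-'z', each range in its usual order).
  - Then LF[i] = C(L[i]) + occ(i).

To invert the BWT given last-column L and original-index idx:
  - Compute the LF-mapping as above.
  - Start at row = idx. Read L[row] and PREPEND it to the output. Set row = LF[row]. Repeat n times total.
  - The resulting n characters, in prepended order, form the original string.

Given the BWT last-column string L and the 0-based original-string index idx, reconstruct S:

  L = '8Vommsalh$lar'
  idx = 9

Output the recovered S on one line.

Answer: marshmalloV8$

Derivation:
LF mapping: 1 2 10 8 9 12 3 6 5 0 7 4 11
Walk LF starting at row 9, prepending L[row]:
  step 1: row=9, L[9]='$', prepend. Next row=LF[9]=0
  step 2: row=0, L[0]='8', prepend. Next row=LF[0]=1
  step 3: row=1, L[1]='V', prepend. Next row=LF[1]=2
  step 4: row=2, L[2]='o', prepend. Next row=LF[2]=10
  step 5: row=10, L[10]='l', prepend. Next row=LF[10]=7
  step 6: row=7, L[7]='l', prepend. Next row=LF[7]=6
  step 7: row=6, L[6]='a', prepend. Next row=LF[6]=3
  step 8: row=3, L[3]='m', prepend. Next row=LF[3]=8
  step 9: row=8, L[8]='h', prepend. Next row=LF[8]=5
  step 10: row=5, L[5]='s', prepend. Next row=LF[5]=12
  step 11: row=12, L[12]='r', prepend. Next row=LF[12]=11
  step 12: row=11, L[11]='a', prepend. Next row=LF[11]=4
  step 13: row=4, L[4]='m', prepend. Next row=LF[4]=9
Reversed output: marshmalloV8$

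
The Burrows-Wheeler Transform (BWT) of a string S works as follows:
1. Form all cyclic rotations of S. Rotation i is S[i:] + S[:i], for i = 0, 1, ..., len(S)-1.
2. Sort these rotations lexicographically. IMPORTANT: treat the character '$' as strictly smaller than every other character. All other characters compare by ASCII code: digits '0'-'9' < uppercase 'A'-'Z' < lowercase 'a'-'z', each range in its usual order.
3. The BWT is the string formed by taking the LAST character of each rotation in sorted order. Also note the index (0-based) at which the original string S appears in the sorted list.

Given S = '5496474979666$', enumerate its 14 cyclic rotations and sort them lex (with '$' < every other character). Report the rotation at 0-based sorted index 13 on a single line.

All 14 rotations (rotation i = S[i:]+S[:i]):
  rot[0] = 5496474979666$
  rot[1] = 496474979666$5
  rot[2] = 96474979666$54
  rot[3] = 6474979666$549
  rot[4] = 474979666$5496
  rot[5] = 74979666$54964
  rot[6] = 4979666$549647
  rot[7] = 979666$5496474
  rot[8] = 79666$54964749
  rot[9] = 9666$549647497
  rot[10] = 666$5496474979
  rot[11] = 66$54964749796
  rot[12] = 6$549647497966
  rot[13] = $5496474979666
Sorted (with $ < everything):
  sorted[0] = $5496474979666
  sorted[1] = 474979666$5496
  sorted[2] = 496474979666$5
  sorted[3] = 4979666$549647
  sorted[4] = 5496474979666$
  sorted[5] = 6$549647497966
  sorted[6] = 6474979666$549
  sorted[7] = 66$54964749796
  sorted[8] = 666$5496474979
  sorted[9] = 74979666$54964
  sorted[10] = 79666$54964749
  sorted[11] = 96474979666$54
  sorted[12] = 9666$549647497
  sorted[13] = 979666$5496474
sorted[13] = 979666$5496474

Answer: 979666$5496474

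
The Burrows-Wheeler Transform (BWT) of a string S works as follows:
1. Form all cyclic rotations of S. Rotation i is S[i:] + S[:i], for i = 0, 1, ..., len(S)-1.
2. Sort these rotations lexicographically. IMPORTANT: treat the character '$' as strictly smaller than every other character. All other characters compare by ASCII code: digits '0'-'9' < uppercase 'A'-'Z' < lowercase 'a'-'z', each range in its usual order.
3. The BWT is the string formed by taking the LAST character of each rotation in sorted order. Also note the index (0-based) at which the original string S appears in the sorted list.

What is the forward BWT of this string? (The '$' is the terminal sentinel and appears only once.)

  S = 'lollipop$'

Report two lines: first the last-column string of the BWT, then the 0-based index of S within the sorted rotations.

All 9 rotations (rotation i = S[i:]+S[:i]):
  rot[0] = lollipop$
  rot[1] = ollipop$l
  rot[2] = llipop$lo
  rot[3] = lipop$lol
  rot[4] = ipop$loll
  rot[5] = pop$lolli
  rot[6] = op$lollip
  rot[7] = p$lollipo
  rot[8] = $lollipop
Sorted (with $ < everything):
  sorted[0] = $lollipop  (last char: 'p')
  sorted[1] = ipop$loll  (last char: 'l')
  sorted[2] = lipop$lol  (last char: 'l')
  sorted[3] = llipop$lo  (last char: 'o')
  sorted[4] = lollipop$  (last char: '$')
  sorted[5] = ollipop$l  (last char: 'l')
  sorted[6] = op$lollip  (last char: 'p')
  sorted[7] = p$lollipo  (last char: 'o')
  sorted[8] = pop$lolli  (last char: 'i')
Last column: pllo$lpoi
Original string S is at sorted index 4

Answer: pllo$lpoi
4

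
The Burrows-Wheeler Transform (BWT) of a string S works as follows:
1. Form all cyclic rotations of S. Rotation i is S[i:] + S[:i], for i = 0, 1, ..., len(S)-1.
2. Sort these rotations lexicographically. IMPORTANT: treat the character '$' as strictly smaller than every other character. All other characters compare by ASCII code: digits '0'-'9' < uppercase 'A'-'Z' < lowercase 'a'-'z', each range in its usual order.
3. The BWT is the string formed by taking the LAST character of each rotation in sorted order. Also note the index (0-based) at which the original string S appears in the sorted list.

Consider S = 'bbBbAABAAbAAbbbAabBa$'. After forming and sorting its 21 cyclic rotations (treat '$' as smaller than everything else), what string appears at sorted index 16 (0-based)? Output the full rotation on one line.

Answer: bBa$bbBbAABAAbAAbbbAa

Derivation:
All 21 rotations (rotation i = S[i:]+S[:i]):
  rot[0] = bbBbAABAAbAAbbbAabBa$
  rot[1] = bBbAABAAbAAbbbAabBa$b
  rot[2] = BbAABAAbAAbbbAabBa$bb
  rot[3] = bAABAAbAAbbbAabBa$bbB
  rot[4] = AABAAbAAbbbAabBa$bbBb
  rot[5] = ABAAbAAbbbAabBa$bbBbA
  rot[6] = BAAbAAbbbAabBa$bbBbAA
  rot[7] = AAbAAbbbAabBa$bbBbAAB
  rot[8] = AbAAbbbAabBa$bbBbAABA
  rot[9] = bAAbbbAabBa$bbBbAABAA
  rot[10] = AAbbbAabBa$bbBbAABAAb
  rot[11] = AbbbAabBa$bbBbAABAAbA
  rot[12] = bbbAabBa$bbBbAABAAbAA
  rot[13] = bbAabBa$bbBbAABAAbAAb
  rot[14] = bAabBa$bbBbAABAAbAAbb
  rot[15] = AabBa$bbBbAABAAbAAbbb
  rot[16] = abBa$bbBbAABAAbAAbbbA
  rot[17] = bBa$bbBbAABAAbAAbbbAa
  rot[18] = Ba$bbBbAABAAbAAbbbAab
  rot[19] = a$bbBbAABAAbAAbbbAabB
  rot[20] = $bbBbAABAAbAAbbbAabBa
Sorted (with $ < everything):
  sorted[0] = $bbBbAABAAbAAbbbAabBa
  sorted[1] = AABAAbAAbbbAabBa$bbBb
  sorted[2] = AAbAAbbbAabBa$bbBbAAB
  sorted[3] = AAbbbAabBa$bbBbAABAAb
  sorted[4] = ABAAbAAbbbAabBa$bbBbA
  sorted[5] = AabBa$bbBbAABAAbAAbbb
  sorted[6] = AbAAbbbAabBa$bbBbAABA
  sorted[7] = AbbbAabBa$bbBbAABAAbA
  sorted[8] = BAAbAAbbbAabBa$bbBbAA
  sorted[9] = Ba$bbBbAABAAbAAbbbAab
  sorted[10] = BbAABAAbAAbbbAabBa$bb
  sorted[11] = a$bbBbAABAAbAAbbbAabB
  sorted[12] = abBa$bbBbAABAAbAAbbbA
  sorted[13] = bAABAAbAAbbbAabBa$bbB
  sorted[14] = bAAbbbAabBa$bbBbAABAA
  sorted[15] = bAabBa$bbBbAABAAbAAbb
  sorted[16] = bBa$bbBbAABAAbAAbbbAa
  sorted[17] = bBbAABAAbAAbbbAabBa$b
  sorted[18] = bbAabBa$bbBbAABAAbAAb
  sorted[19] = bbBbAABAAbAAbbbAabBa$
  sorted[20] = bbbAabBa$bbBbAABAAbAA
sorted[16] = bBa$bbBbAABAAbAAbbbAa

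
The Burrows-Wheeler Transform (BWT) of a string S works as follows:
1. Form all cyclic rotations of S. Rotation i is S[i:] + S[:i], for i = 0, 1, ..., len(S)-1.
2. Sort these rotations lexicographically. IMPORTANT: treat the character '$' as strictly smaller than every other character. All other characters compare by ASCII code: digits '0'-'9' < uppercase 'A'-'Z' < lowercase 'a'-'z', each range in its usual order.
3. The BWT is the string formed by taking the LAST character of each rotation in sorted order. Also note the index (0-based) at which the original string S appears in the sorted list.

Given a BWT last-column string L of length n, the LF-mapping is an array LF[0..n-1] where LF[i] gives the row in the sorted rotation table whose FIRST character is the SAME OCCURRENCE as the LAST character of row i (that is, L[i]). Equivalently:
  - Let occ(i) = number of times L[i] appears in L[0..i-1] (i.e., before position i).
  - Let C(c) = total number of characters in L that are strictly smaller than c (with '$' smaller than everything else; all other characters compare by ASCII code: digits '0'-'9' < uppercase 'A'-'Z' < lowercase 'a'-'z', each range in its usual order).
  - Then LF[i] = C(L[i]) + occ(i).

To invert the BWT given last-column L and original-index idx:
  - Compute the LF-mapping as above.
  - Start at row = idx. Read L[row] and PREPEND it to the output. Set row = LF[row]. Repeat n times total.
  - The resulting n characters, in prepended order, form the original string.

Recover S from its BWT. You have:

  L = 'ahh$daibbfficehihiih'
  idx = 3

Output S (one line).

LF mapping: 1 10 11 0 6 2 15 3 4 8 9 16 5 7 12 17 13 18 19 14
Walk LF starting at row 3, prepending L[row]:
  step 1: row=3, L[3]='$', prepend. Next row=LF[3]=0
  step 2: row=0, L[0]='a', prepend. Next row=LF[0]=1
  step 3: row=1, L[1]='h', prepend. Next row=LF[1]=10
  step 4: row=10, L[10]='f', prepend. Next row=LF[10]=9
  step 5: row=9, L[9]='f', prepend. Next row=LF[9]=8
  step 6: row=8, L[8]='b', prepend. Next row=LF[8]=4
  step 7: row=4, L[4]='d', prepend. Next row=LF[4]=6
  step 8: row=6, L[6]='i', prepend. Next row=LF[6]=15
  step 9: row=15, L[15]='i', prepend. Next row=LF[15]=17
  step 10: row=17, L[17]='i', prepend. Next row=LF[17]=18
  step 11: row=18, L[18]='i', prepend. Next row=LF[18]=19
  step 12: row=19, L[19]='h', prepend. Next row=LF[19]=14
  step 13: row=14, L[14]='h', prepend. Next row=LF[14]=12
  step 14: row=12, L[12]='c', prepend. Next row=LF[12]=5
  step 15: row=5, L[5]='a', prepend. Next row=LF[5]=2
  step 16: row=2, L[2]='h', prepend. Next row=LF[2]=11
  step 17: row=11, L[11]='i', prepend. Next row=LF[11]=16
  step 18: row=16, L[16]='h', prepend. Next row=LF[16]=13
  step 19: row=13, L[13]='e', prepend. Next row=LF[13]=7
  step 20: row=7, L[7]='b', prepend. Next row=LF[7]=3
Reversed output: behihachhiiiidbffha$

Answer: behihachhiiiidbffha$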